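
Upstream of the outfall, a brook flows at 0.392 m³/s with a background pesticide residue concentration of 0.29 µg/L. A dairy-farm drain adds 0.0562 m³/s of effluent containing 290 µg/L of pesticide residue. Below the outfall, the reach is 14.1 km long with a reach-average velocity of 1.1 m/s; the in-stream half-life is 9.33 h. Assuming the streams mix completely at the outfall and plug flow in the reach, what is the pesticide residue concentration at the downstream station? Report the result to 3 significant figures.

Flow-weighted average: C = (0.3920·0.2900 + 0.05620·290.0) / 0.4482 = 16.41/0.4482 = 36.62 µg/L.
Travel time t = 14.1·1000 / 1.1 = 12820 s = 3.561 h.
Half-life 9.33 h → k = ln 2 / 9.33 = 0.07429 h⁻¹ = 1.783 d⁻¹.
After decay, C = 36.62 × e^(−kt) = 36.62 × 0.7676 = 28.11 µg/L.

28.1 µg/L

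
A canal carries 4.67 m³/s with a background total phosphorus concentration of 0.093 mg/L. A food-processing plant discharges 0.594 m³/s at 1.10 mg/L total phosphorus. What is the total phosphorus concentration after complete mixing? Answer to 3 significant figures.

0.207 mg/L

Conservation of mass: C = (4.670·0.09300 + 0.5940·1.100) / 5.264 = 1.088/5.264 = 0.2066 mg/L.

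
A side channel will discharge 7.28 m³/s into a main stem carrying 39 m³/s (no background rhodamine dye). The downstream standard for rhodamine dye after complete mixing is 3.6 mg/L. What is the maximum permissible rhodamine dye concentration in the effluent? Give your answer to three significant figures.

At the limit, (Qr·Cr + Qe·Cₑ)/(Qr + Qe) = 3.6:
Cₑ = (46.28·3.6 − 39.00·0) / 7.280 = 22.89 mg/L.

22.9 mg/L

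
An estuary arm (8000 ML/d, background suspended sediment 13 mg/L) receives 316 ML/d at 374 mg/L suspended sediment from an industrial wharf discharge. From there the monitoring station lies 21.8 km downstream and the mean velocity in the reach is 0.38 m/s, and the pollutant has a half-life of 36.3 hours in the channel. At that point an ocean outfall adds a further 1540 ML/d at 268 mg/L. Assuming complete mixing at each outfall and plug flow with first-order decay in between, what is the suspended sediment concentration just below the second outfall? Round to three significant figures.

Mass balance: C = (8000·13.00 + 316.0·374.0) / 8316 = 222200/8316 = 26.72 mg/L; combined flow 8316 ML/d.
Travel time t = 21.8·1000 / 0.38 = 57370 s = 15.94 h.
Half-life 36.3 h → k = ln 2 / 36.3 = 0.01909 h⁻¹ = 0.4583 d⁻¹.
After decay, C = 26.72 × e^(−kt) = 26.72 × 0.7376 = 19.71 mg/L.
At the second outfall, C = (8316·19.71 + 1540·268.0) / (8316 + 1540) = 58.50 mg/L.

58.5 mg/L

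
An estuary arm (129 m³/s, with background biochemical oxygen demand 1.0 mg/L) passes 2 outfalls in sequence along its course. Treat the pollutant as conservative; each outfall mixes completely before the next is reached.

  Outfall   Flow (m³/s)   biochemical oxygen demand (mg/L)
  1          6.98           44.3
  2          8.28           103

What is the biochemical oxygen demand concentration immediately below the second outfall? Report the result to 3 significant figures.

Below outfall 1: Q → 136.0 m³/s, C = (129.0·1.000 + 6.980·44.30)/136.0 = 3.223 mg/L.
Below outfall 2: Q → 144.3 m³/s, C = (136.0·3.223 + 8.280·103.0)/144.3 = 8.949 mg/L.

8.95 mg/L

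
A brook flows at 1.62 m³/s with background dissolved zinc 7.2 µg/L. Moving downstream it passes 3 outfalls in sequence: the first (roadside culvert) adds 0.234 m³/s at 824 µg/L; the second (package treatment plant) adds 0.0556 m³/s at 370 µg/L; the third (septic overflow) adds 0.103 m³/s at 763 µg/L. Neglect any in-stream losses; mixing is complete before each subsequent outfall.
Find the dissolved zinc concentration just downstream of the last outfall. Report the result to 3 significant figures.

151 µg/L

Below outfall 1: Q → 1.854 m³/s, C = (1.620·7.200 + 0.2340·824.0)/1.854 = 110.3 µg/L.
Below outfall 2: Q → 1.910 m³/s, C = (1.854·110.3 + 0.05560·370.0)/1.910 = 117.9 µg/L.
Below outfall 3: Q → 2.013 m³/s, C = (1.910·117.9 + 0.1030·763.0)/2.013 = 150.9 µg/L.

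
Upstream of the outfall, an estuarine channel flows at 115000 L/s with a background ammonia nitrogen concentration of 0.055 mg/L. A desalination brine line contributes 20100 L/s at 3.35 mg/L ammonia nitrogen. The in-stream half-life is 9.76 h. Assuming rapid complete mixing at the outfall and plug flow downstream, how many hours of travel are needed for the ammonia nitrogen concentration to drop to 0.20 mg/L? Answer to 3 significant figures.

14.1 h

Mass balance: C = (115000·0.05500 + 20100·3.350) / 135100 = 73660/135100 = 0.5452 mg/L.
Half-life 9.76 h → k = ln 2 / 9.76 = 0.07102 h⁻¹ = 1.704 d⁻¹.
0.5452·exp(−k·t) = 0.20 → t = ln(0.5452/0.20)/k = 50840 s = 14.12 h.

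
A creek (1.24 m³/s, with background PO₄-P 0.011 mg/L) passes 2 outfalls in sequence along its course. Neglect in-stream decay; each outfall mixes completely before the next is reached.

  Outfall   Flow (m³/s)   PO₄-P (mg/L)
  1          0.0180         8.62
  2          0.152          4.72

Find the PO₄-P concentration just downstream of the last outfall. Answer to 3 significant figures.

Below outfall 1: Q → 1.258 m³/s, C = (1.240·0.01100 + 0.01800·8.620)/1.258 = 0.1342 mg/L.
Below outfall 2: Q → 1.410 m³/s, C = (1.258·0.1342 + 0.1520·4.720)/1.410 = 0.6285 mg/L.

0.629 mg/L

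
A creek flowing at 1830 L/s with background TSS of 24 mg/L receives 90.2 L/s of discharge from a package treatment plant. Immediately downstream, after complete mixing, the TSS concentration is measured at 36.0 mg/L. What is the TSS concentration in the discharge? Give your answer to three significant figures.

279 mg/L

Mass balance: 1830·24.00 + 90.20·Cₑ = 1920·36.00
→ Cₑ = (1920·36.00 − 1830·24.00) / 90.20 = 279.5 mg/L.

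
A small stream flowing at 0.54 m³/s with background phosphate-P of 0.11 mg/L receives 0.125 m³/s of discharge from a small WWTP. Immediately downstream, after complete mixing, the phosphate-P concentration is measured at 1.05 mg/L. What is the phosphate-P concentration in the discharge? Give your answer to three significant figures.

5.11 mg/L

Mass balance: 0.5400·0.1100 + 0.1250·Cₑ = 0.6650·1.050
→ Cₑ = (0.6650·1.050 − 0.5400·0.1100) / 0.1250 = 5.111 mg/L.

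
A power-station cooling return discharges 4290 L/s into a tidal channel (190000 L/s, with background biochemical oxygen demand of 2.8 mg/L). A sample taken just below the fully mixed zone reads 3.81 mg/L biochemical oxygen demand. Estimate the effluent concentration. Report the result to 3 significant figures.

48.5 mg/L

Mass balance: 190000·2.800 + 4290·Cₑ = 194300·3.810
→ Cₑ = (194300·3.810 − 190000·2.800) / 4290 = 48.54 mg/L.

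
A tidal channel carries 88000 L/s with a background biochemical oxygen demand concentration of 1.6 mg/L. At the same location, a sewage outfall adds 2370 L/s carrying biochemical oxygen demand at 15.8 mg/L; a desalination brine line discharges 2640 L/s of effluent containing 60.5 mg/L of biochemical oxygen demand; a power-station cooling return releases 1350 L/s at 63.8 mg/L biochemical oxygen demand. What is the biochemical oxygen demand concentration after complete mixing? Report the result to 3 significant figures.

Flow-weighted average: C = (88000·1.600 + 2370·15.80 + 2640·60.50 + 1350·63.80) / 94360 = 424100/94360 = 4.494 mg/L.

4.49 mg/L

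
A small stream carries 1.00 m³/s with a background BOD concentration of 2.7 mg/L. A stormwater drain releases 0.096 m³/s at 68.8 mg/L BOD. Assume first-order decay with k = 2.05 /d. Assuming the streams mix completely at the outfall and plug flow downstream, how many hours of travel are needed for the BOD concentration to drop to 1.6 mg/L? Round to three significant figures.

Mass balance: C = (1.000·2.700 + 0.09600·68.80) / 1.096 = 9.305/1.096 = 8.490 mg/L.
8.490·exp(−k·t) = 1.6 → t = ln(8.490/1.6)/k = 70340 s = 19.54 h.

19.5 h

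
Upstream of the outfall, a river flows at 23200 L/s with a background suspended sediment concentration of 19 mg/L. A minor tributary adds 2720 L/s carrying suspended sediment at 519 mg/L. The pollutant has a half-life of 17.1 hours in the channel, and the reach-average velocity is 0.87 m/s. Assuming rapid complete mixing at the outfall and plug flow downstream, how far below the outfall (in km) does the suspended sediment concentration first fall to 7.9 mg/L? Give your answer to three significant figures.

Conservation of mass: C = (23200·19.00 + 2720·519.0) / 25920 = 1852000/25920 = 71.47 mg/L.
Half-life 17.1 h → k = ln 2 / 17.1 = 0.04053 h⁻¹ = 0.9728 d⁻¹.
Set 71.47·exp(−k·t) = 7.9 → t = ln(71.47/7.9)/k = 195600 s = 54.33 h.
Distance = v·t = 0.87·195600 = 170200 m = 170.2 km.

170 km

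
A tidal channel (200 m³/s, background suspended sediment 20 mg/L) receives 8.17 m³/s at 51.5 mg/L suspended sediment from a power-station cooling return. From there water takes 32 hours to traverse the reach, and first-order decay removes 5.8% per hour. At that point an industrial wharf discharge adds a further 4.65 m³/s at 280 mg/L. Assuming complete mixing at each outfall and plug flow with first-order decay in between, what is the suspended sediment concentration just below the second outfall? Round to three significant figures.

Mass balance: C = (200.0·20.00 + 8.170·51.50) / 208.2 = 4421/208.2 = 21.24 mg/L; combined flow 208.2 m³/s.
5.8%/h lost → k = −ln(1 − 0.058) = 0.05975 h⁻¹.
Decay over the reach: 21.24·exp(−kt) = 21.24·0.1478 = 3.138 mg/L.
Second outfall: C = (208.2·3.138 + 4.650·280.0)/212.8 = 9.188 mg/L.

9.19 mg/L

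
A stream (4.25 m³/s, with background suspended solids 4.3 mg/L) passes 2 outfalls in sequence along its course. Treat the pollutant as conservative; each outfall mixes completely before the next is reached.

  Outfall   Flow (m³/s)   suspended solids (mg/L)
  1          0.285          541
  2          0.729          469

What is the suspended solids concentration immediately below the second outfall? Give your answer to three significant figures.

97.7 mg/L

Below outfall 1: Q → 4.535 m³/s, C = (4.250·4.300 + 0.2850·541.0)/4.535 = 38.03 mg/L.
Below outfall 2: Q → 5.264 m³/s, C = (4.535·38.03 + 0.7290·469.0)/5.264 = 97.71 mg/L.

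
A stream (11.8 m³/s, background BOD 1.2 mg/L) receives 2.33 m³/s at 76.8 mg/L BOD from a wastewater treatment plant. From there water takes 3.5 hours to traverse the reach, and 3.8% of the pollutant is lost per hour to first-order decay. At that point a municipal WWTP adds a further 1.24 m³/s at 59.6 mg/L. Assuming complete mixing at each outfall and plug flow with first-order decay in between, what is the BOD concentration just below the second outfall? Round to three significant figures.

Conservation of mass: C = (11.80·1.200 + 2.330·76.80) / 14.13 = 193.1/14.13 = 13.67 mg/L; combined flow 14.13 m³/s.
3.8%/h lost → k = −ln(1 − 0.038) = 0.03874 h⁻¹.
First-order decay: C = 13.67·exp(−k·t) = 13.67·0.8732 = 11.93 mg/L.
At the second outfall, C = (14.13·11.93 + 1.240·59.60) / (14.13 + 1.240) = 15.78 mg/L.

15.8 mg/L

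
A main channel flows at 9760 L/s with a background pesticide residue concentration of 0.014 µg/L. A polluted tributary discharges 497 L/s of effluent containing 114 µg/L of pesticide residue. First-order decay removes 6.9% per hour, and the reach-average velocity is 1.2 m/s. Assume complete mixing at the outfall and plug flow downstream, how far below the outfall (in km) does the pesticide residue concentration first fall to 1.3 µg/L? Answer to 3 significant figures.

87.6 km

Conservation of mass: C = (9760·0.01400 + 497.0·114.0) / 10260 = 56790/10260 = 5.537 µg/L.
6.9%/h lost → k = −ln(1 − 0.069) = 0.07150 h⁻¹.
Set 5.537·exp(−k·t) = 1.3 → t = ln(5.537/1.3)/k = 72970 s = 20.27 h.
Distance = v·t = 1.2·72970 = 87560 m = 87.56 km.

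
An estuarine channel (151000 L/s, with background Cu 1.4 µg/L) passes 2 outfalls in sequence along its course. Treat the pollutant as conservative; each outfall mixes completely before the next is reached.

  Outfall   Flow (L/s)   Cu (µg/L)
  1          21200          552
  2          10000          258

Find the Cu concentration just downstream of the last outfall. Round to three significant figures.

After outfall 1: Q = 151000 + 21200 = 172200 L/s; C = (151000·1.400 + 21200·552.0)/172200 = 69.19 µg/L.
After outfall 2: Q = 172200 + 10000 = 182200 L/s; C = (172200·69.19 + 10000·258.0)/182200 = 79.55 µg/L.

79.5 µg/L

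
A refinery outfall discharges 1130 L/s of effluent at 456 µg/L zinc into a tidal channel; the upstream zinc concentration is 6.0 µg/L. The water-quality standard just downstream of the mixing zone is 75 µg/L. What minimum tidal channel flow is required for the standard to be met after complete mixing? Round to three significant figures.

6240 L/s

Set C_mix = 75: (Q·6.000 + 1130·456.0) / (Q + 1130) = 75
→ Q = 1130·(456.0 − 75)/(75 − 6.000) = 6240 L/s.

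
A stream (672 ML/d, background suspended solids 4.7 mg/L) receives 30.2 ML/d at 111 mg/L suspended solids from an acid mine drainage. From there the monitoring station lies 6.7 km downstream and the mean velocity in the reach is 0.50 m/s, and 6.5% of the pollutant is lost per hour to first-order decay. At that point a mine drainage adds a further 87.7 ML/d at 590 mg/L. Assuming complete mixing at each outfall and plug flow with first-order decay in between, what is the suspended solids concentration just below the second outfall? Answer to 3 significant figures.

71.9 mg/L

Conservation of mass: C = (672.0·4.700 + 30.20·111.0) / 702.2 = 6511/702.2 = 9.272 mg/L; combined flow 702.2 ML/d.
Travel time t = 6.7·1000 / 0.50 = 13400 s = 3.722 h.
6.5%/h lost → k = −ln(1 − 0.065) = 0.06721 h⁻¹.
After decay, C = 9.272 × e^(−kt) = 9.272 × 0.7787 = 7.220 mg/L.
Second outfall: C = (702.2·7.220 + 87.70·590.0)/789.9 = 71.92 mg/L.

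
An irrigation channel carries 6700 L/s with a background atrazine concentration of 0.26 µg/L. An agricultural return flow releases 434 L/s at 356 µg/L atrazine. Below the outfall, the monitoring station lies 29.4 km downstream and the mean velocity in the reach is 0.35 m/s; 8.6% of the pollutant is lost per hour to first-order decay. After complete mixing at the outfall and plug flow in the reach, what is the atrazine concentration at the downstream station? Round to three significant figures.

Conservation of mass: C = (6700·0.2600 + 434.0·356.0) / 7134 = 156200/7134 = 21.90 µg/L.
Travel time t = 29.4·1000 / 0.35 = 84000 s = 23.33 h.
8.6%/h lost → k = −ln(1 − 0.086) = 0.08992 h⁻¹.
First-order decay: C = 21.90·exp(−k·t) = 21.90·0.1227 = 2.687 µg/L.

2.69 µg/L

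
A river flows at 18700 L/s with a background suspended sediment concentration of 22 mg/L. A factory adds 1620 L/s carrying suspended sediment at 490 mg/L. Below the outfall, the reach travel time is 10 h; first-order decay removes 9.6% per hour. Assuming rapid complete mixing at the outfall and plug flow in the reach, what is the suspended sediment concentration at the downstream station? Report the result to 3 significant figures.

After mixing, C = (18700·22.00 + 1620·490.0) / 20320 = 1205000/20320 = 59.31 mg/L.
9.6%/h lost → k = −ln(1 − 0.096) = 0.1009 h⁻¹.
After decay, C = 59.31 × e^(−kt) = 59.31 × 0.3645 = 21.62 mg/L.

21.6 mg/L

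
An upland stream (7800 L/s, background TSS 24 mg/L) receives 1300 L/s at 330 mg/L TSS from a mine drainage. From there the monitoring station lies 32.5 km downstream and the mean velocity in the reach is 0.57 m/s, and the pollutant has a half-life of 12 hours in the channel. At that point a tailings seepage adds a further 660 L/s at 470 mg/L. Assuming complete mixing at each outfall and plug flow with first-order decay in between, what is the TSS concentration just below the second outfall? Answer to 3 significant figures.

57.1 mg/L

After mixing, C = (7800·24.00 + 1300·330.0) / 9100 = 616200/9100 = 67.71 mg/L; combined flow 9100 L/s.
Travel time t = 32.5·1000 / 0.57 = 57020 s = 15.84 h.
Half-life 12 h → k = ln 2 / 12 = 0.05776 h⁻¹ = 1.386 d⁻¹.
Decay over the reach: 67.71·exp(−kt) = 67.71·0.4006 = 27.12 mg/L.
At the second outfall, C = (9100·27.12 + 660.0·470.0) / (9100 + 660.0) = 57.07 mg/L.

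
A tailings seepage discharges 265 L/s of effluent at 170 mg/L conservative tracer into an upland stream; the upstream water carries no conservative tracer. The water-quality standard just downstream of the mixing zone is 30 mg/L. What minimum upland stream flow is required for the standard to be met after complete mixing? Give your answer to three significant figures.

Set C_mix = 30: (Q·0 + 265.0·170.0) / (Q + 265.0) = 30
→ Q = 265.0·(170.0 − 30)/(30 − 0) = 1237 L/s.

1240 L/s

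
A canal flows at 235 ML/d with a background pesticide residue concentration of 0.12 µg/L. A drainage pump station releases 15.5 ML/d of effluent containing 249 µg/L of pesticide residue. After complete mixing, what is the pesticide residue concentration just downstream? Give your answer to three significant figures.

15.5 µg/L

After mixing, C = (235.0·0.1200 + 15.50·249.0) / 250.5 = 3888/250.5 = 15.52 µg/L.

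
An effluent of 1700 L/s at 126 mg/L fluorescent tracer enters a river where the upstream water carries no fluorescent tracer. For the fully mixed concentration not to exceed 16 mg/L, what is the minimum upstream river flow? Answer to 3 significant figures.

11700 L/s

Set C_mix = 16: (Q·0 + 1700·126.0) / (Q + 1700) = 16
→ Q = 1700·(126.0 − 16)/(16 − 0) = 11690 L/s.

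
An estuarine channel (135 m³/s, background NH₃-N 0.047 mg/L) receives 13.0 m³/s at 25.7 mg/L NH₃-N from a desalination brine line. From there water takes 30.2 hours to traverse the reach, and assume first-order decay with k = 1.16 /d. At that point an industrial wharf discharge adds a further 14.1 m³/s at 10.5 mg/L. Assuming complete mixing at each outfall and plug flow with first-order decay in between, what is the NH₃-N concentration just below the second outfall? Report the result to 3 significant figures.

1.40 mg/L

After mixing, C = (135.0·0.04700 + 13.00·25.70) / 148.0 = 340.4/148.0 = 2.300 mg/L; combined flow 148.0 m³/s.
After decay, C = 2.300 × e^(−kt) = 2.300 × 0.2323 = 0.5344 mg/L.
Second outfall: C = (148.0·0.5344 + 14.10·10.50)/162.1 = 1.401 mg/L.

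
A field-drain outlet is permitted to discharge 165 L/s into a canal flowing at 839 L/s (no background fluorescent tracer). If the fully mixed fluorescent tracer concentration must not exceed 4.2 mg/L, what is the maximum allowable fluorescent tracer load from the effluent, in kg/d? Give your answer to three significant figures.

Mass balance at the limit: 839.0·0 + 165.0·Cₑ = 1004·4.2 → Cₑ = 25.56 mg/L.
165.0 L/s = 0.1650 m³/s. Load = 0.1650 m³/s × 25.56 g/m³ × 86 400 s/d = 364.3 kg/d.

364 kg/d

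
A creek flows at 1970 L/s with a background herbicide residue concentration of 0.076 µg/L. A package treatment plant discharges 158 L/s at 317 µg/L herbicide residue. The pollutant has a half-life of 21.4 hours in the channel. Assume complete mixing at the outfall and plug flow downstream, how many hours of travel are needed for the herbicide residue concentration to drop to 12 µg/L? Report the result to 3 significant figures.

Flow-weighted average: C = (1970·0.07600 + 158.0·317.0) / 2128 = 50240/2128 = 23.61 µg/L.
Half-life 21.4 h → k = ln 2 / 21.4 = 0.03239 h⁻¹ = 0.7774 d⁻¹.
23.61·exp(−k·t) = 12 → t = ln(23.61/12)/k = 75200 s = 20.89 h.

20.9 h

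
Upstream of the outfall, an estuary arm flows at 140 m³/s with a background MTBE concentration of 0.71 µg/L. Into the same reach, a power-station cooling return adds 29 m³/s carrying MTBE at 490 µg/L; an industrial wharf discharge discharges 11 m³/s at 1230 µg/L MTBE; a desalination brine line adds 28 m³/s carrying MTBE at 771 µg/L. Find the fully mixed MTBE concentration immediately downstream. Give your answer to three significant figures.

Flow-weighted average: C = (140.0·0.7100 + 29.00·490.0 + 11.00·1230 + 28.00·771.0) / 208.0 = 49430/208.0 = 237.6 µg/L.

238 µg/L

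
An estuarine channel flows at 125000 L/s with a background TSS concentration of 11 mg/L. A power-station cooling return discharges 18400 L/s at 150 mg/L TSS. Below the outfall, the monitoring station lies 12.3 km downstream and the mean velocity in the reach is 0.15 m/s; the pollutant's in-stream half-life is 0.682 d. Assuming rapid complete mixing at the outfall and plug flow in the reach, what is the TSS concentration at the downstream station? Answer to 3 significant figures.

11.0 mg/L

Mass balance: C = (125000·11.00 + 18400·150.0) / 143400 = 4135000/143400 = 28.84 mg/L.
Travel time t = 12.3·1000 / 0.15 = 82000 s = 22.78 h.
Half-life 0.682 d → k = ln 2 / 0.682 = 1.016 d⁻¹.
First-order decay: C = 28.84·exp(−k·t) = 28.84·0.3811 = 10.99 mg/L.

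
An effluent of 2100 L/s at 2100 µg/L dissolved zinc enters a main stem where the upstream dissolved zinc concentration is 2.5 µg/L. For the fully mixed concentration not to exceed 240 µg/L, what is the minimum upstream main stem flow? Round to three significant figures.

Set C_mix = 240: (Q·2.500 + 2100·2100) / (Q + 2100) = 240
→ Q = 2100·(2100 − 240)/(240 − 2.500) = 16450 L/s.

16400 L/s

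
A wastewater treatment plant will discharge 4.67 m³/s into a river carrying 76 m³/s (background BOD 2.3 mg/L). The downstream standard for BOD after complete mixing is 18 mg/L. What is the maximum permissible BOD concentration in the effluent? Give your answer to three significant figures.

274 mg/L

At the limit, (Qr·Cr + Qe·Cₑ)/(Qr + Qe) = 18:
Cₑ = (80.67·18 − 76.00·2.300) / 4.670 = 273.5 mg/L.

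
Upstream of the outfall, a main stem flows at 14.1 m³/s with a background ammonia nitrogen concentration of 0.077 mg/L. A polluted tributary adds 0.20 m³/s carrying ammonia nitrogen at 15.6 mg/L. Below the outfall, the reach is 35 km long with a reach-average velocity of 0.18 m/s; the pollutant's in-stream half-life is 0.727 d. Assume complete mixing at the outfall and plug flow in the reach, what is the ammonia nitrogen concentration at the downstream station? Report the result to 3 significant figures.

0.0344 mg/L

Mass balance: C = (14.10·0.07700 + 0.2000·15.60) / 14.30 = 4.206/14.30 = 0.2941 mg/L.
Travel time t = 35·1000 / 0.18 = 194400 s = 54.01 h.
Half-life 0.727 d → k = ln 2 / 0.727 = 0.9534 d⁻¹.
Decay over the reach: 0.2941·exp(−kt) = 0.2941·0.1170 = 0.03441 mg/L.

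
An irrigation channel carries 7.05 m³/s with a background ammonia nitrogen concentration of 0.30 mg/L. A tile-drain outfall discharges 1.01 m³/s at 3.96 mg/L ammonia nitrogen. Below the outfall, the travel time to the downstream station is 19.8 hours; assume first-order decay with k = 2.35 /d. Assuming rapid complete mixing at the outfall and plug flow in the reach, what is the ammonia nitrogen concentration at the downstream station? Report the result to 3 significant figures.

Mixed concentration C = ΣQC/ΣQ = (7.050·0.3000 + 1.010·3.960) / 8.060 = 6.115/8.060 = 0.7586 mg/L.
First-order decay: C = 0.7586·exp(−k·t) = 0.7586·0.1439 = 0.1092 mg/L.

0.109 mg/L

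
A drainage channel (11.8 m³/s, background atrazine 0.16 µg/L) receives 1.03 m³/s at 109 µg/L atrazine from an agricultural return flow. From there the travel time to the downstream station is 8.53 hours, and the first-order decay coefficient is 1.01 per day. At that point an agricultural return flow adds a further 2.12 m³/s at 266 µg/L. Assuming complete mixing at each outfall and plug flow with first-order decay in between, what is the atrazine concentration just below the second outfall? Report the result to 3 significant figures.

43.1 µg/L

Mixed concentration C = ΣQC/ΣQ = (11.80·0.1600 + 1.030·109.0) / 12.83 = 114.2/12.83 = 8.898 µg/L; combined flow 12.83 m³/s.
First-order decay: C = 8.898·exp(−k·t) = 8.898·0.6984 = 6.214 µg/L.
At the second outfall, C = (12.83·6.214 + 2.120·266.0) / (12.83 + 2.120) = 43.05 µg/L.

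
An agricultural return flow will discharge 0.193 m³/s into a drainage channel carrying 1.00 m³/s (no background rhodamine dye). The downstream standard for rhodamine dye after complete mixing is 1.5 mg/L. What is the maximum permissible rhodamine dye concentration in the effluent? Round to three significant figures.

At the limit, (Qr·Cr + Qe·Cₑ)/(Qr + Qe) = 1.5:
Cₑ = (1.193·1.5 − 1.000·0) / 0.1930 = 9.272 mg/L.

9.27 mg/L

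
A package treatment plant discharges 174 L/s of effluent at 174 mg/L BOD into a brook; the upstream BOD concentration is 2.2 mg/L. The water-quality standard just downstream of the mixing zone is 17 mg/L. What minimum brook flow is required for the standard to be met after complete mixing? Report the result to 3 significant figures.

1850 L/s

Set C_mix = 17: (Q·2.200 + 174.0·174.0) / (Q + 174.0) = 17
→ Q = 174.0·(174.0 − 17)/(17 − 2.200) = 1846 L/s.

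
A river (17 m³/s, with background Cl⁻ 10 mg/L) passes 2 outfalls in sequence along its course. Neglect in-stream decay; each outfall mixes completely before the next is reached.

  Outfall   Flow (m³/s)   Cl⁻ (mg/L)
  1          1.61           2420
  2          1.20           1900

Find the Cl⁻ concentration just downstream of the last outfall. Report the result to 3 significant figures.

Below outfall 1: Q → 18.61 m³/s, C = (17.00·10.00 + 1.610·2420)/18.61 = 218.5 mg/L.
Below outfall 2: Q → 19.81 m³/s, C = (18.61·218.5 + 1.200·1900)/19.81 = 320.4 mg/L.

320 mg/L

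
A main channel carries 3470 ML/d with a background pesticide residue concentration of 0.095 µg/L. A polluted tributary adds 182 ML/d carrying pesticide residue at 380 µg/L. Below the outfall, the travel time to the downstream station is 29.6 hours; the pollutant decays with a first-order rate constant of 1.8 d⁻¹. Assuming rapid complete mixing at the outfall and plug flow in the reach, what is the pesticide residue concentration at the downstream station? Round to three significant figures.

2.07 µg/L

Mass balance: C = (3470·0.09500 + 182.0·380.0) / 3652 = 69490/3652 = 19.03 µg/L.
Applying C = C₀e^(−kt): 19.03 × 0.1086 = 2.067 µg/L.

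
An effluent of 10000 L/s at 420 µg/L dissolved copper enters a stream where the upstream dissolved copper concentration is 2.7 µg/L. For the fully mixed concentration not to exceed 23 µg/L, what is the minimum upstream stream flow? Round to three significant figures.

Set C_mix = 23: (Q·2.700 + 10000·420.0) / (Q + 10000) = 23
→ Q = 10000·(420.0 − 23)/(23 − 2.700) = 195600 L/s.

196000 L/s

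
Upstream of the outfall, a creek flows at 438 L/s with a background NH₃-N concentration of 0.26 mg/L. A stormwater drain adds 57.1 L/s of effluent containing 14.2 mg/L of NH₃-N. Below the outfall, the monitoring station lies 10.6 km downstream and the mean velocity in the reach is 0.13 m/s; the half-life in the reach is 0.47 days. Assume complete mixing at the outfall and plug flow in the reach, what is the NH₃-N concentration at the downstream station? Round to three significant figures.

Flow-weighted average: C = (438.0·0.2600 + 57.10·14.20) / 495.1 = 924.7/495.1 = 1.868 mg/L.
Travel time t = 10.6·1000 / 0.13 = 81540 s = 22.65 h.
Half-life 0.47 d → k = ln 2 / 0.47 = 1.475 d⁻¹.
First-order decay: C = 1.868·exp(−k·t) = 1.868·0.2486 = 0.4644 mg/L.

0.464 mg/L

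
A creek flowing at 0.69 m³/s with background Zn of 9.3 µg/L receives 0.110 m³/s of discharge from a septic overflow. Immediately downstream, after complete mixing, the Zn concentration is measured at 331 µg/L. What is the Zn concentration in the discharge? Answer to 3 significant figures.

2350 µg/L

Mass balance: 0.6900·9.300 + 0.1100·Cₑ = 0.8000·331.0
→ Cₑ = (0.8000·331.0 − 0.6900·9.300) / 0.1100 = 2349 µg/L.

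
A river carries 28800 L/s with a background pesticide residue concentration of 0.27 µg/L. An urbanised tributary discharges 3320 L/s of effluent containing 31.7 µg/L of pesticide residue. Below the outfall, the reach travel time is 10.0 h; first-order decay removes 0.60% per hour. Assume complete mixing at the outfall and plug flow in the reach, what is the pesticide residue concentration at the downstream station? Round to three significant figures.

Conservation of mass: C = (28800·0.2700 + 3320·31.70) / 32120 = 113000/32120 = 3.519 µg/L.
0.60%/h lost → k = −ln(1 − 0.006) = 0.006018 h⁻¹.
Applying C = C₀e^(−kt): 3.519 × 0.9416 = 3.313 µg/L.

3.31 µg/L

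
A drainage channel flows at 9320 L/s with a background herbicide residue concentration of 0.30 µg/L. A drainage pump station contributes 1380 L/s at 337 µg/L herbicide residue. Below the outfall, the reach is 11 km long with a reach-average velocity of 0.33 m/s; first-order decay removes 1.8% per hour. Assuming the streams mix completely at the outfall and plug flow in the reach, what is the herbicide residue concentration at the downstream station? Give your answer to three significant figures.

Conservation of mass: C = (9320·0.3000 + 1380·337.0) / 10700 = 467900/10700 = 43.72 µg/L.
Travel time t = 11·1000 / 0.33 = 33330 s = 9.259 h.
1.8%/h lost → k = −ln(1 − 0.018) = 0.01816 h⁻¹.
Decay over the reach: 43.72·exp(−kt) = 43.72·0.8452 = 36.96 µg/L.

37.0 µg/L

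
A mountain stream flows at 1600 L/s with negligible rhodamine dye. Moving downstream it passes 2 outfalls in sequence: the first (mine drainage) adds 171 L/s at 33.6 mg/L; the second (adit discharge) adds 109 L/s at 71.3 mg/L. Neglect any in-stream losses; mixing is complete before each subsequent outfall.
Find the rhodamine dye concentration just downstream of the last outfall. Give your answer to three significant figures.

7.19 mg/L

Outfall 1: combined Q = 1771 L/s; C = (1600·0 + 171.0·33.60)/1771 = 3.244 mg/L.
Outfall 2: combined Q = 1880 L/s; C = (1771·3.244 + 109.0·71.30)/1880 = 7.190 mg/L.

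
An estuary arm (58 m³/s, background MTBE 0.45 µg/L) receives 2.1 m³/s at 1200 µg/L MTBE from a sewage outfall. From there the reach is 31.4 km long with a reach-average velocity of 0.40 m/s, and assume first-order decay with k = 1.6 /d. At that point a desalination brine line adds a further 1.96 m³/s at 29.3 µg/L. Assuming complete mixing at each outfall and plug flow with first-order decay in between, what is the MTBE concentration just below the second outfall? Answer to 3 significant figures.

10.5 µg/L

Flow-weighted average: C = (58.00·0.4500 + 2.100·1200) / 60.10 = 2546/60.10 = 42.36 µg/L; combined flow 60.10 m³/s.
Travel time t = 31.4·1000 / 0.40 = 78500 s = 21.81 h.
After decay, C = 42.36 × e^(−kt) = 42.36 × 0.2337 = 9.901 µg/L.
Second outfall: C = (60.10·9.901 + 1.960·29.30)/62.06 = 10.51 µg/L.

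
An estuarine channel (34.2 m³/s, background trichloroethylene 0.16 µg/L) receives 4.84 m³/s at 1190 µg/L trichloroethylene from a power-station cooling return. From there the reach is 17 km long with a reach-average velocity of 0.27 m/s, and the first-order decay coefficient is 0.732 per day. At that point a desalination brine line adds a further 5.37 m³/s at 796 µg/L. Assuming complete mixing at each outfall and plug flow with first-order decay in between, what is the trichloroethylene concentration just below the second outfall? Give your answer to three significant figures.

Mixed concentration C = ΣQC/ΣQ = (34.20·0.1600 + 4.840·1190) / 39.04 = 5765/39.04 = 147.7 µg/L; combined flow 39.04 m³/s.
Travel time t = 17·1000 / 0.27 = 62960 s = 17.49 h.
First-order decay: C = 147.7·exp(−k·t) = 147.7·0.5866 = 86.62 µg/L.
Second outfall: C = (39.04·86.62 + 5.370·796.0)/44.41 = 172.4 µg/L.

172 µg/L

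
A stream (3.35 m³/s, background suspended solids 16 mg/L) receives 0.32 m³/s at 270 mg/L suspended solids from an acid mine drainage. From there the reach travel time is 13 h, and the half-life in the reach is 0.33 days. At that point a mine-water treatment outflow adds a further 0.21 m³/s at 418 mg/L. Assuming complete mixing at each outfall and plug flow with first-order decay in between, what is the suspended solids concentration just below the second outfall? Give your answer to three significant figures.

34.2 mg/L

After mixing, C = (3.350·16.00 + 0.3200·270.0) / 3.670 = 140.0/3.670 = 38.15 mg/L; combined flow 3.670 m³/s.
Half-life 0.33 d → k = ln 2 / 0.33 = 2.100 d⁻¹.
Applying C = C₀e^(−kt): 38.15 × 0.3205 = 12.23 mg/L.
Second outfall: C = (3.670·12.23 + 0.2100·418.0)/3.880 = 34.19 mg/L.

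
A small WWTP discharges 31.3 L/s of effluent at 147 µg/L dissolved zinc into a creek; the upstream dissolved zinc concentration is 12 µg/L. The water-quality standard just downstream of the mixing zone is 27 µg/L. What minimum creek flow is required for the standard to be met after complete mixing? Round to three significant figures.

250 L/s

Set C_mix = 27: (Q·12.00 + 31.30·147.0) / (Q + 31.30) = 27
→ Q = 31.30·(147.0 − 27)/(27 − 12.00) = 250.4 L/s.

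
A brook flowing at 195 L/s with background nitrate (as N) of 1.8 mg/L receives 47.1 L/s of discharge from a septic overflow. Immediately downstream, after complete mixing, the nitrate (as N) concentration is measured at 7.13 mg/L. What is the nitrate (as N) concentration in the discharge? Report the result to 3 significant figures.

29.2 mg/L

Mass balance: 195.0·1.800 + 47.10·Cₑ = 242.1·7.130
→ Cₑ = (242.1·7.130 − 195.0·1.800) / 47.10 = 29.20 mg/L.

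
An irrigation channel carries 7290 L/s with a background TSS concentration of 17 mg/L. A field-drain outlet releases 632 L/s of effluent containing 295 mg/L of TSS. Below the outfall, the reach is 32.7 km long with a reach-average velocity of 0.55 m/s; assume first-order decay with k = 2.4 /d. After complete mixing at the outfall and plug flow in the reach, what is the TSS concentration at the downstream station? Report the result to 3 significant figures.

After mixing, C = (7290·17.00 + 632.0·295.0) / 7922 = 310400/7922 = 39.18 mg/L.
Travel time t = 32.7·1000 / 0.55 = 59450 s = 16.52 h.
After decay, C = 39.18 × e^(−kt) = 39.18 × 0.1918 = 7.513 mg/L.

7.51 mg/L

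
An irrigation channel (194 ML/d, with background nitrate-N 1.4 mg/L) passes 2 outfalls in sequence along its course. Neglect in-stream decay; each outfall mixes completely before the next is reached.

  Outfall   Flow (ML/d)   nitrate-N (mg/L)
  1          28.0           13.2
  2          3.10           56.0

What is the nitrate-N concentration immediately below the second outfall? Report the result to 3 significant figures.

Outfall 1: combined Q = 222.0 ML/d; C = (194.0·1.400 + 28.00·13.20)/222.0 = 2.888 mg/L.
Outfall 2: combined Q = 225.1 ML/d; C = (222.0·2.888 + 3.100·56.00)/225.1 = 3.620 mg/L.

3.62 mg/L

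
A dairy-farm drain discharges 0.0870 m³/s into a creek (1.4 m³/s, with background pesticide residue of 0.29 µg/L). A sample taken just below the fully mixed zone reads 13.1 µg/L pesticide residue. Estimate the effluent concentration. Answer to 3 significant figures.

219 µg/L

Mass balance: 1.400·0.2900 + 0.08700·Cₑ = 1.487·13.10
→ Cₑ = (1.487·13.10 − 1.400·0.2900) / 0.08700 = 219.2 µg/L.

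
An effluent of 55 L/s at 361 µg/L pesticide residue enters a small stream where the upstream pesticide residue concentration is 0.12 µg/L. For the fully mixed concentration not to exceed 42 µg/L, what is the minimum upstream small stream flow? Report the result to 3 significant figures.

419 L/s

Set C_mix = 42: (Q·0.1200 + 55.00·361.0) / (Q + 55.00) = 42
→ Q = 55.00·(361.0 − 42)/(42 − 0.1200) = 418.9 L/s.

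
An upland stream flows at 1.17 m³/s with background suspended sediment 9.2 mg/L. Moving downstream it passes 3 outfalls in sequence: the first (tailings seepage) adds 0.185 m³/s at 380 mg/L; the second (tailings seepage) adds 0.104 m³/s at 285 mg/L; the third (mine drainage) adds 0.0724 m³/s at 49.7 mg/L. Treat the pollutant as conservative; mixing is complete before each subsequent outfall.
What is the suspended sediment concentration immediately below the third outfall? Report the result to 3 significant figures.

74.6 mg/L

Outfall 1: combined Q = 1.355 m³/s; C = (1.170·9.200 + 0.1850·380.0)/1.355 = 59.83 mg/L.
Outfall 2: combined Q = 1.459 m³/s; C = (1.355·59.83 + 0.1040·285.0)/1.459 = 75.88 mg/L.
Outfall 3: combined Q = 1.531 m³/s; C = (1.459·75.88 + 0.07240·49.70)/1.531 = 74.64 mg/L.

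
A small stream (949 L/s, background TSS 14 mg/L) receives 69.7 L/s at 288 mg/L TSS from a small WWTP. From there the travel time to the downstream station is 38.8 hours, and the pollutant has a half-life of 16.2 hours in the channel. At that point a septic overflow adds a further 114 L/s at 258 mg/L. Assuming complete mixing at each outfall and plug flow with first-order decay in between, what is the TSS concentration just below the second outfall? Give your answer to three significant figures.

After mixing, C = (949.0·14.00 + 69.70·288.0) / 1019 = 33360/1019 = 32.75 mg/L; combined flow 1019 L/s.
Half-life 16.2 h → k = ln 2 / 16.2 = 0.04279 h⁻¹ = 1.027 d⁻¹.
Decay over the reach: 32.75·exp(−kt) = 32.75·0.1901 = 6.226 mg/L.
At the second outfall, C = (1019·6.226 + 114.0·258.0) / (1019 + 114.0) = 31.57 mg/L.

31.6 mg/L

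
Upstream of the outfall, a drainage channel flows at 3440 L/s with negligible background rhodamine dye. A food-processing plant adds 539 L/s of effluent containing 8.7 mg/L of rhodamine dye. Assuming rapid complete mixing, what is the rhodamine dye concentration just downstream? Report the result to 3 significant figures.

Mass balance: C = (3440·0 + 539.0·8.700) / 3979 = 4689/3979 = 1.179 mg/L.

1.18 mg/L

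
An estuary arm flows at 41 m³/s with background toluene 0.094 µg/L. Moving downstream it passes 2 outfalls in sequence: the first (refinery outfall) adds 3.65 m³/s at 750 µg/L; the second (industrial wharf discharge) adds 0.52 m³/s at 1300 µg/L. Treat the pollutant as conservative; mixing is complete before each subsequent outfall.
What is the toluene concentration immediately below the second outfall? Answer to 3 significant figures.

75.7 µg/L

Below outfall 1: Q → 44.65 m³/s, C = (41.00·0.09400 + 3.650·750.0)/44.65 = 61.40 µg/L.
Below outfall 2: Q → 45.17 m³/s, C = (44.65·61.40 + 0.5200·1300)/45.17 = 75.66 µg/L.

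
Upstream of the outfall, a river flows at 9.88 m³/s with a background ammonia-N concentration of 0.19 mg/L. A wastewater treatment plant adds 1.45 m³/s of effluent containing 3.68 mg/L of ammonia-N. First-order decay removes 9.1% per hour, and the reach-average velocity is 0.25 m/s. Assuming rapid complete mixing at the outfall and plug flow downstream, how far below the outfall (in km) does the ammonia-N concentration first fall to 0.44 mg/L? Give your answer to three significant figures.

3.48 km

Conservation of mass: C = (9.880·0.1900 + 1.450·3.680) / 11.33 = 7.213/11.33 = 0.6366 mg/L.
9.1%/h lost → k = −ln(1 − 0.091) = 0.09541 h⁻¹.
Set 0.6366·exp(−k·t) = 0.44 → t = ln(0.6366/0.44)/k = 13940 s = 3.872 h.
Distance = v·t = 0.25·13940 = 3485 m = 3.485 km.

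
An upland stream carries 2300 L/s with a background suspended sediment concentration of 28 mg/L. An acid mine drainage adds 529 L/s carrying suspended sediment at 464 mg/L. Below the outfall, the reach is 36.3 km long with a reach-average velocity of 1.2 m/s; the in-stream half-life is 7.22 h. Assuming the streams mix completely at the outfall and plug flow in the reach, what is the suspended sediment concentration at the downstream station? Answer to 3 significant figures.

After mixing, C = (2300·28.00 + 529.0·464.0) / 2829 = 309900/2829 = 109.5 mg/L.
Travel time t = 36.3·1000 / 1.2 = 30250 s = 8.403 h.
Half-life 7.22 h → k = ln 2 / 7.22 = 0.09600 h⁻¹ = 2.304 d⁻¹.
Decay over the reach: 109.5·exp(−kt) = 109.5·0.4463 = 48.89 mg/L.

48.9 mg/L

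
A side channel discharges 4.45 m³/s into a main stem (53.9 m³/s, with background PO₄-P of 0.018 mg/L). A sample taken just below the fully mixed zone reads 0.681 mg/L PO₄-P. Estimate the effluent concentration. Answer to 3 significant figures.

Mass balance: 53.90·0.01800 + 4.450·Cₑ = 58.35·0.6810
→ Cₑ = (58.35·0.6810 − 53.90·0.01800) / 4.450 = 8.711 mg/L.

8.71 mg/L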